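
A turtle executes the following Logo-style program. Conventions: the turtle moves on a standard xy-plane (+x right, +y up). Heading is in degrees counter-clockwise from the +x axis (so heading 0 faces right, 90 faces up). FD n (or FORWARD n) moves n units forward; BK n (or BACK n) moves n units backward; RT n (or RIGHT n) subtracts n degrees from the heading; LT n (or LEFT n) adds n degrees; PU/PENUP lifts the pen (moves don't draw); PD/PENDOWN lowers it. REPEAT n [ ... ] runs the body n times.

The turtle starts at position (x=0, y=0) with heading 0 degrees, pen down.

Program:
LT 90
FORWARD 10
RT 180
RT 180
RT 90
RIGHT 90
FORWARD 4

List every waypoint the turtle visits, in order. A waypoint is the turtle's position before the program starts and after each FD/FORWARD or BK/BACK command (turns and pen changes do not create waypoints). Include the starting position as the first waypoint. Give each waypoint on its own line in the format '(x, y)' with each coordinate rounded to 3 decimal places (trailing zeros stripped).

Executing turtle program step by step:
Start: pos=(0,0), heading=0, pen down
LT 90: heading 0 -> 90
FD 10: (0,0) -> (0,10) [heading=90, draw]
RT 180: heading 90 -> 270
RT 180: heading 270 -> 90
RT 90: heading 90 -> 0
RT 90: heading 0 -> 270
FD 4: (0,10) -> (0,6) [heading=270, draw]
Final: pos=(0,6), heading=270, 2 segment(s) drawn
Waypoints (3 total):
(0, 0)
(0, 10)
(0, 6)

Answer: (0, 0)
(0, 10)
(0, 6)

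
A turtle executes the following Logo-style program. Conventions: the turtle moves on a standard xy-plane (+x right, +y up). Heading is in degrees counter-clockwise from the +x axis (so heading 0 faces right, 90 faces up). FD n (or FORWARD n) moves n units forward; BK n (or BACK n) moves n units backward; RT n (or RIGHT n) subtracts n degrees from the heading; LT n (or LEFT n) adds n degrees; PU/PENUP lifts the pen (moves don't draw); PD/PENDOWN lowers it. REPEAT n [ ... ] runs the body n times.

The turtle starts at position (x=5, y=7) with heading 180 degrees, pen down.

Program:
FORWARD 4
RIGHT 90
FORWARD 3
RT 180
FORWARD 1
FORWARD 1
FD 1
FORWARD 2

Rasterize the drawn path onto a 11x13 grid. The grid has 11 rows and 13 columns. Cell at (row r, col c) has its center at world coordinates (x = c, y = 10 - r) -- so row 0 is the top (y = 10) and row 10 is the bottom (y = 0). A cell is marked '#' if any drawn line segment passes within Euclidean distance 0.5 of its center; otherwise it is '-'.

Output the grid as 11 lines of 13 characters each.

Segment 0: (5,7) -> (1,7)
Segment 1: (1,7) -> (1,10)
Segment 2: (1,10) -> (1,9)
Segment 3: (1,9) -> (1,8)
Segment 4: (1,8) -> (1,7)
Segment 5: (1,7) -> (1,5)

Answer: -#-----------
-#-----------
-#-----------
-#####-------
-#-----------
-#-----------
-------------
-------------
-------------
-------------
-------------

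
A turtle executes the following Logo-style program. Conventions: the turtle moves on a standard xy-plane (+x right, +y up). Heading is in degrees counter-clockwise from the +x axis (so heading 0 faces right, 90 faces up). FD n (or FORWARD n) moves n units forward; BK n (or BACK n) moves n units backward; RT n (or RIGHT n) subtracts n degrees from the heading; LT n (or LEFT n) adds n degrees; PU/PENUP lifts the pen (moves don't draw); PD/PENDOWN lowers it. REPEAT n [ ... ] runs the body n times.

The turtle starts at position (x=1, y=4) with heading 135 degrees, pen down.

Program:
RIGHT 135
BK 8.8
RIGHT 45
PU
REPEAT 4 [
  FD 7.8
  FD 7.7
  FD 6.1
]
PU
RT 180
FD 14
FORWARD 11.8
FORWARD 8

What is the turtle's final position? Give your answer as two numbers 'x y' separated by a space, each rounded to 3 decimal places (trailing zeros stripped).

Answer: 29.394 -33.194

Derivation:
Executing turtle program step by step:
Start: pos=(1,4), heading=135, pen down
RT 135: heading 135 -> 0
BK 8.8: (1,4) -> (-7.8,4) [heading=0, draw]
RT 45: heading 0 -> 315
PU: pen up
REPEAT 4 [
  -- iteration 1/4 --
  FD 7.8: (-7.8,4) -> (-2.285,-1.515) [heading=315, move]
  FD 7.7: (-2.285,-1.515) -> (3.16,-6.96) [heading=315, move]
  FD 6.1: (3.16,-6.96) -> (7.474,-11.274) [heading=315, move]
  -- iteration 2/4 --
  FD 7.8: (7.474,-11.274) -> (12.989,-16.789) [heading=315, move]
  FD 7.7: (12.989,-16.789) -> (18.434,-22.234) [heading=315, move]
  FD 6.1: (18.434,-22.234) -> (22.747,-26.547) [heading=315, move]
  -- iteration 3/4 --
  FD 7.8: (22.747,-26.547) -> (28.262,-32.062) [heading=315, move]
  FD 7.7: (28.262,-32.062) -> (33.707,-37.507) [heading=315, move]
  FD 6.1: (33.707,-37.507) -> (38.021,-41.821) [heading=315, move]
  -- iteration 4/4 --
  FD 7.8: (38.021,-41.821) -> (43.536,-47.336) [heading=315, move]
  FD 7.7: (43.536,-47.336) -> (48.981,-52.781) [heading=315, move]
  FD 6.1: (48.981,-52.781) -> (53.294,-57.094) [heading=315, move]
]
PU: pen up
RT 180: heading 315 -> 135
FD 14: (53.294,-57.094) -> (43.395,-47.195) [heading=135, move]
FD 11.8: (43.395,-47.195) -> (35.051,-38.851) [heading=135, move]
FD 8: (35.051,-38.851) -> (29.394,-33.194) [heading=135, move]
Final: pos=(29.394,-33.194), heading=135, 1 segment(s) drawn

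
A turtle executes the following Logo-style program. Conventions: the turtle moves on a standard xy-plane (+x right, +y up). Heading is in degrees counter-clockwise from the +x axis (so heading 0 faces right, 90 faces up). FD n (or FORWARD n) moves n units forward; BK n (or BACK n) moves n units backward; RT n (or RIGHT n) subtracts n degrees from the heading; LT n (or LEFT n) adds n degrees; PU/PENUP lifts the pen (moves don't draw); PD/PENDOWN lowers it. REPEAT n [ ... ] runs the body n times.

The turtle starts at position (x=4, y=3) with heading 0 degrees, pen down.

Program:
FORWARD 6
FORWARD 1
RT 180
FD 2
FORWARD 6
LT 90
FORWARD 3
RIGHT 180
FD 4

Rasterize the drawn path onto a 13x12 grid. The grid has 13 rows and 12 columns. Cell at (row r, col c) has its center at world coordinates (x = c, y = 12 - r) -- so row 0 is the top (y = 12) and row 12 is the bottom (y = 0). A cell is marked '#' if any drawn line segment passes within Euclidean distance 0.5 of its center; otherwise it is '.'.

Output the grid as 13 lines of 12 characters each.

Answer: ............
............
............
............
............
............
............
............
...#........
...#########
...#........
...#........
...#........

Derivation:
Segment 0: (4,3) -> (10,3)
Segment 1: (10,3) -> (11,3)
Segment 2: (11,3) -> (9,3)
Segment 3: (9,3) -> (3,3)
Segment 4: (3,3) -> (3,-0)
Segment 5: (3,-0) -> (3,4)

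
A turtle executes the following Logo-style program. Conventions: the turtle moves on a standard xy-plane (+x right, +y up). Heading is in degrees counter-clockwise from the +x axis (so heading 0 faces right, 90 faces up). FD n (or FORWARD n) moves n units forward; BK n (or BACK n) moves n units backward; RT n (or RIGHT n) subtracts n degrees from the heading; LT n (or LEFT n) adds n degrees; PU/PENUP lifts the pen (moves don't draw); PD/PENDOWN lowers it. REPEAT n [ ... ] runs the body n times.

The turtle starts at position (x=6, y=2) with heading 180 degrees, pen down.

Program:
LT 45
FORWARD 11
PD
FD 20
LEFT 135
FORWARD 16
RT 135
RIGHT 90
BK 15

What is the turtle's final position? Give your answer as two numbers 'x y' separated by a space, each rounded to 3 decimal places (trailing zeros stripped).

Executing turtle program step by step:
Start: pos=(6,2), heading=180, pen down
LT 45: heading 180 -> 225
FD 11: (6,2) -> (-1.778,-5.778) [heading=225, draw]
PD: pen down
FD 20: (-1.778,-5.778) -> (-15.92,-19.92) [heading=225, draw]
LT 135: heading 225 -> 0
FD 16: (-15.92,-19.92) -> (0.08,-19.92) [heading=0, draw]
RT 135: heading 0 -> 225
RT 90: heading 225 -> 135
BK 15: (0.08,-19.92) -> (10.686,-30.527) [heading=135, draw]
Final: pos=(10.686,-30.527), heading=135, 4 segment(s) drawn

Answer: 10.686 -30.527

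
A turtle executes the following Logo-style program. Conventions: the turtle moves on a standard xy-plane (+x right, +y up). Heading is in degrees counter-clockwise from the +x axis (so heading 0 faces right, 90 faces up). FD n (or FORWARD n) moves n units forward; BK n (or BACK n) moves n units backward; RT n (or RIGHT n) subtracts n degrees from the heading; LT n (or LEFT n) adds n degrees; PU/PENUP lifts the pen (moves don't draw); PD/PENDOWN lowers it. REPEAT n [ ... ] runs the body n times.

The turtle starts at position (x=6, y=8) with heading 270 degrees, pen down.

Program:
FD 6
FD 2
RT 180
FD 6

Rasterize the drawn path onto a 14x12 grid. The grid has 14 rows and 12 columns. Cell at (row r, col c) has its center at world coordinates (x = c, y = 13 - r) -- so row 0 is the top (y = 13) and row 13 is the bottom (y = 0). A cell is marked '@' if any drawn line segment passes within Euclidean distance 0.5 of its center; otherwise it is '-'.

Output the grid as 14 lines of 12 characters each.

Segment 0: (6,8) -> (6,2)
Segment 1: (6,2) -> (6,0)
Segment 2: (6,0) -> (6,6)

Answer: ------------
------------
------------
------------
------------
------@-----
------@-----
------@-----
------@-----
------@-----
------@-----
------@-----
------@-----
------@-----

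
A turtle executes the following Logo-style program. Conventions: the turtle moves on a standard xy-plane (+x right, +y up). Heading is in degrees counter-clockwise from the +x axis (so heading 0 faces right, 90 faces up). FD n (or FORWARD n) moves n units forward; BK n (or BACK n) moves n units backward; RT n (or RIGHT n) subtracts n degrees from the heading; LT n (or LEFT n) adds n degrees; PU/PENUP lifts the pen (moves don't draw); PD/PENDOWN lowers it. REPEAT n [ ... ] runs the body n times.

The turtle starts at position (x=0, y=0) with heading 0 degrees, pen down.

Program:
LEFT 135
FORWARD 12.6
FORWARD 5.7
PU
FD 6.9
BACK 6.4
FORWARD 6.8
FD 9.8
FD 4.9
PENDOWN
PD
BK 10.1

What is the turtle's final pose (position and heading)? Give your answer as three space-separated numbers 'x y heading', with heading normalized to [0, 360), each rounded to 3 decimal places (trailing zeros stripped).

Answer: -21.355 21.355 135

Derivation:
Executing turtle program step by step:
Start: pos=(0,0), heading=0, pen down
LT 135: heading 0 -> 135
FD 12.6: (0,0) -> (-8.91,8.91) [heading=135, draw]
FD 5.7: (-8.91,8.91) -> (-12.94,12.94) [heading=135, draw]
PU: pen up
FD 6.9: (-12.94,12.94) -> (-17.819,17.819) [heading=135, move]
BK 6.4: (-17.819,17.819) -> (-13.294,13.294) [heading=135, move]
FD 6.8: (-13.294,13.294) -> (-18.102,18.102) [heading=135, move]
FD 9.8: (-18.102,18.102) -> (-25.032,25.032) [heading=135, move]
FD 4.9: (-25.032,25.032) -> (-28.496,28.496) [heading=135, move]
PD: pen down
PD: pen down
BK 10.1: (-28.496,28.496) -> (-21.355,21.355) [heading=135, draw]
Final: pos=(-21.355,21.355), heading=135, 3 segment(s) drawn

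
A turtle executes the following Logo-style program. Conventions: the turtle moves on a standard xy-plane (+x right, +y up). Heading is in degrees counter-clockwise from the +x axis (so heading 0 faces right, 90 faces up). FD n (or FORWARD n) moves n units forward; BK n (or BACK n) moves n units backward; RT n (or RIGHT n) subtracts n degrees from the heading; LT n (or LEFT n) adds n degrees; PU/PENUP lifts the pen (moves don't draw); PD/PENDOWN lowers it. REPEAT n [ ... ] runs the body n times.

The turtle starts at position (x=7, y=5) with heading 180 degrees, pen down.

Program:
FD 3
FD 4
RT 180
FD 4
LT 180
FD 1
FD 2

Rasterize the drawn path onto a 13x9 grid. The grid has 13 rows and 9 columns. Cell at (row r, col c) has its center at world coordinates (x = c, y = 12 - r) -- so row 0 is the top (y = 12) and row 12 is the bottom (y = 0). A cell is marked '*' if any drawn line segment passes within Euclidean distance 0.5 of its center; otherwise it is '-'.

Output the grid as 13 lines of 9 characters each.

Segment 0: (7,5) -> (4,5)
Segment 1: (4,5) -> (0,5)
Segment 2: (0,5) -> (4,5)
Segment 3: (4,5) -> (3,5)
Segment 4: (3,5) -> (1,5)

Answer: ---------
---------
---------
---------
---------
---------
---------
********-
---------
---------
---------
---------
---------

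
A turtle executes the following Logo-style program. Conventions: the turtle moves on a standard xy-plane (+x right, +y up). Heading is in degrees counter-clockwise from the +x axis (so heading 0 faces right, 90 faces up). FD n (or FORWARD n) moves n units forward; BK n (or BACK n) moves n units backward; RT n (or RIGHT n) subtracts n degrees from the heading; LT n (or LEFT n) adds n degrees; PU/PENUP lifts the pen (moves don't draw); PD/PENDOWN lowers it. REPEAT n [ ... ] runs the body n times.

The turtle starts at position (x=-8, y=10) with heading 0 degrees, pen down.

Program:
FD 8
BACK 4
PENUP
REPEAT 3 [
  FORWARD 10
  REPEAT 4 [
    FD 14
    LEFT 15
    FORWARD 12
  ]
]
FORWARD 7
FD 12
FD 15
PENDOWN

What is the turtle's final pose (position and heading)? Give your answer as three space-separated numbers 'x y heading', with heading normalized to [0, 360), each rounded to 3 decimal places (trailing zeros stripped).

Answer: -26 224.81 180

Derivation:
Executing turtle program step by step:
Start: pos=(-8,10), heading=0, pen down
FD 8: (-8,10) -> (0,10) [heading=0, draw]
BK 4: (0,10) -> (-4,10) [heading=0, draw]
PU: pen up
REPEAT 3 [
  -- iteration 1/3 --
  FD 10: (-4,10) -> (6,10) [heading=0, move]
  REPEAT 4 [
    -- iteration 1/4 --
    FD 14: (6,10) -> (20,10) [heading=0, move]
    LT 15: heading 0 -> 15
    FD 12: (20,10) -> (31.591,13.106) [heading=15, move]
    -- iteration 2/4 --
    FD 14: (31.591,13.106) -> (45.114,16.729) [heading=15, move]
    LT 15: heading 15 -> 30
    FD 12: (45.114,16.729) -> (55.506,22.729) [heading=30, move]
    -- iteration 3/4 --
    FD 14: (55.506,22.729) -> (67.631,29.729) [heading=30, move]
    LT 15: heading 30 -> 45
    FD 12: (67.631,29.729) -> (76.116,38.215) [heading=45, move]
    -- iteration 4/4 --
    FD 14: (76.116,38.215) -> (86.016,48.114) [heading=45, move]
    LT 15: heading 45 -> 60
    FD 12: (86.016,48.114) -> (92.016,58.506) [heading=60, move]
  ]
  -- iteration 2/3 --
  FD 10: (92.016,58.506) -> (97.016,67.167) [heading=60, move]
  REPEAT 4 [
    -- iteration 1/4 --
    FD 14: (97.016,67.167) -> (104.016,79.291) [heading=60, move]
    LT 15: heading 60 -> 75
    FD 12: (104.016,79.291) -> (107.121,90.882) [heading=75, move]
    -- iteration 2/4 --
    FD 14: (107.121,90.882) -> (110.745,104.405) [heading=75, move]
    LT 15: heading 75 -> 90
    FD 12: (110.745,104.405) -> (110.745,116.405) [heading=90, move]
    -- iteration 3/4 --
    FD 14: (110.745,116.405) -> (110.745,130.405) [heading=90, move]
    LT 15: heading 90 -> 105
    FD 12: (110.745,130.405) -> (107.639,141.996) [heading=105, move]
    -- iteration 4/4 --
    FD 14: (107.639,141.996) -> (104.016,155.519) [heading=105, move]
    LT 15: heading 105 -> 120
    FD 12: (104.016,155.519) -> (98.016,165.911) [heading=120, move]
  ]
  -- iteration 3/3 --
  FD 10: (98.016,165.911) -> (93.016,174.572) [heading=120, move]
  REPEAT 4 [
    -- iteration 1/4 --
    FD 14: (93.016,174.572) -> (86.016,186.696) [heading=120, move]
    LT 15: heading 120 -> 135
    FD 12: (86.016,186.696) -> (77.53,195.181) [heading=135, move]
    -- iteration 2/4 --
    FD 14: (77.53,195.181) -> (67.631,205.081) [heading=135, move]
    LT 15: heading 135 -> 150
    FD 12: (67.631,205.081) -> (57.238,211.081) [heading=150, move]
    -- iteration 3/4 --
    FD 14: (57.238,211.081) -> (45.114,218.081) [heading=150, move]
    LT 15: heading 150 -> 165
    FD 12: (45.114,218.081) -> (33.523,221.187) [heading=165, move]
    -- iteration 4/4 --
    FD 14: (33.523,221.187) -> (20,224.81) [heading=165, move]
    LT 15: heading 165 -> 180
    FD 12: (20,224.81) -> (8,224.81) [heading=180, move]
  ]
]
FD 7: (8,224.81) -> (1,224.81) [heading=180, move]
FD 12: (1,224.81) -> (-11,224.81) [heading=180, move]
FD 15: (-11,224.81) -> (-26,224.81) [heading=180, move]
PD: pen down
Final: pos=(-26,224.81), heading=180, 2 segment(s) drawn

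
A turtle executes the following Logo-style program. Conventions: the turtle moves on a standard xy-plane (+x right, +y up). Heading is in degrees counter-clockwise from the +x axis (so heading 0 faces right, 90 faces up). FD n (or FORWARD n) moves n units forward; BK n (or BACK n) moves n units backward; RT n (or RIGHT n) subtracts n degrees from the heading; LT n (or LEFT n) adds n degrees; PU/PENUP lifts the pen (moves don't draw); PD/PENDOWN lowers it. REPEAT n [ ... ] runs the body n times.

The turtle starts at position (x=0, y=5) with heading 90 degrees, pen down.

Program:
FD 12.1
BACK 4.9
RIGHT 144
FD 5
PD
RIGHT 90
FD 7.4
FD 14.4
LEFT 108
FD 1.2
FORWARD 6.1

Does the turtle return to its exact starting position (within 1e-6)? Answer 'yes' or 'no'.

Answer: no

Derivation:
Executing turtle program step by step:
Start: pos=(0,5), heading=90, pen down
FD 12.1: (0,5) -> (0,17.1) [heading=90, draw]
BK 4.9: (0,17.1) -> (0,12.2) [heading=90, draw]
RT 144: heading 90 -> 306
FD 5: (0,12.2) -> (2.939,8.155) [heading=306, draw]
PD: pen down
RT 90: heading 306 -> 216
FD 7.4: (2.939,8.155) -> (-3.048,3.805) [heading=216, draw]
FD 14.4: (-3.048,3.805) -> (-14.698,-4.659) [heading=216, draw]
LT 108: heading 216 -> 324
FD 1.2: (-14.698,-4.659) -> (-13.727,-5.364) [heading=324, draw]
FD 6.1: (-13.727,-5.364) -> (-8.792,-8.95) [heading=324, draw]
Final: pos=(-8.792,-8.95), heading=324, 7 segment(s) drawn

Start position: (0, 5)
Final position: (-8.792, -8.95)
Distance = 16.489; >= 1e-6 -> NOT closed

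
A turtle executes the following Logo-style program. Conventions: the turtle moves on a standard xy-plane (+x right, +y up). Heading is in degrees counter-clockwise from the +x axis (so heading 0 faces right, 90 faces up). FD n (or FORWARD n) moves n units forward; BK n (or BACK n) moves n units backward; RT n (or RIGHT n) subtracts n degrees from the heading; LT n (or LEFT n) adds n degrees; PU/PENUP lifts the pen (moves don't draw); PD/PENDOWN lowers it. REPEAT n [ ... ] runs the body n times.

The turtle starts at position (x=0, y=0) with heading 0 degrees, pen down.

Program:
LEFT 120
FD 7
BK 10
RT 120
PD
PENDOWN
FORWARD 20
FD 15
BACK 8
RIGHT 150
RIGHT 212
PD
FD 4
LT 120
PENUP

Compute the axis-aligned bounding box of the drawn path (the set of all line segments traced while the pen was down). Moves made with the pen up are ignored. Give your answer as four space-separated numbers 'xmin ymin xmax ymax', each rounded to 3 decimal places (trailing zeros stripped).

Answer: -3.5 -2.738 36.5 6.062

Derivation:
Executing turtle program step by step:
Start: pos=(0,0), heading=0, pen down
LT 120: heading 0 -> 120
FD 7: (0,0) -> (-3.5,6.062) [heading=120, draw]
BK 10: (-3.5,6.062) -> (1.5,-2.598) [heading=120, draw]
RT 120: heading 120 -> 0
PD: pen down
PD: pen down
FD 20: (1.5,-2.598) -> (21.5,-2.598) [heading=0, draw]
FD 15: (21.5,-2.598) -> (36.5,-2.598) [heading=0, draw]
BK 8: (36.5,-2.598) -> (28.5,-2.598) [heading=0, draw]
RT 150: heading 0 -> 210
RT 212: heading 210 -> 358
PD: pen down
FD 4: (28.5,-2.598) -> (32.498,-2.738) [heading=358, draw]
LT 120: heading 358 -> 118
PU: pen up
Final: pos=(32.498,-2.738), heading=118, 6 segment(s) drawn

Segment endpoints: x in {-3.5, 0, 1.5, 21.5, 28.5, 32.498, 36.5}, y in {-2.738, -2.598, 0, 6.062}
xmin=-3.5, ymin=-2.738, xmax=36.5, ymax=6.062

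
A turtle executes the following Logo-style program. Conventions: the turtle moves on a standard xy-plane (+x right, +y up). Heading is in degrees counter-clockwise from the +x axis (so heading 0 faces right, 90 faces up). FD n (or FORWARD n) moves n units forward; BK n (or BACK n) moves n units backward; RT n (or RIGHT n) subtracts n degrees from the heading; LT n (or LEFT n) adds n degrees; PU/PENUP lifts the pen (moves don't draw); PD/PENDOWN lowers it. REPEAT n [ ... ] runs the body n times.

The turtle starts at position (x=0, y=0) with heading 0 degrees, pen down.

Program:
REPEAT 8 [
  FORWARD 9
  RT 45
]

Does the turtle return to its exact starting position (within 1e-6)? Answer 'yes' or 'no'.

Answer: yes

Derivation:
Executing turtle program step by step:
Start: pos=(0,0), heading=0, pen down
REPEAT 8 [
  -- iteration 1/8 --
  FD 9: (0,0) -> (9,0) [heading=0, draw]
  RT 45: heading 0 -> 315
  -- iteration 2/8 --
  FD 9: (9,0) -> (15.364,-6.364) [heading=315, draw]
  RT 45: heading 315 -> 270
  -- iteration 3/8 --
  FD 9: (15.364,-6.364) -> (15.364,-15.364) [heading=270, draw]
  RT 45: heading 270 -> 225
  -- iteration 4/8 --
  FD 9: (15.364,-15.364) -> (9,-21.728) [heading=225, draw]
  RT 45: heading 225 -> 180
  -- iteration 5/8 --
  FD 9: (9,-21.728) -> (0,-21.728) [heading=180, draw]
  RT 45: heading 180 -> 135
  -- iteration 6/8 --
  FD 9: (0,-21.728) -> (-6.364,-15.364) [heading=135, draw]
  RT 45: heading 135 -> 90
  -- iteration 7/8 --
  FD 9: (-6.364,-15.364) -> (-6.364,-6.364) [heading=90, draw]
  RT 45: heading 90 -> 45
  -- iteration 8/8 --
  FD 9: (-6.364,-6.364) -> (0,0) [heading=45, draw]
  RT 45: heading 45 -> 0
]
Final: pos=(0,0), heading=0, 8 segment(s) drawn

Start position: (0, 0)
Final position: (0, 0)
Distance = 0; < 1e-6 -> CLOSED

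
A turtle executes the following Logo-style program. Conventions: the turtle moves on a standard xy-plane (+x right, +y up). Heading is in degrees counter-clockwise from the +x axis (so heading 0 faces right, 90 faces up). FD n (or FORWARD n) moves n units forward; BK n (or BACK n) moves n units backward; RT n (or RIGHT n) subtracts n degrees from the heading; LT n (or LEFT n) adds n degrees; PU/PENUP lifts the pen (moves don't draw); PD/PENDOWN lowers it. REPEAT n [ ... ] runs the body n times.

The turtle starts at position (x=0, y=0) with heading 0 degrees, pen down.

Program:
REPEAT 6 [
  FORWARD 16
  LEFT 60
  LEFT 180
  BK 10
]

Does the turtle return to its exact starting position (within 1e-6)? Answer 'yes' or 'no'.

Executing turtle program step by step:
Start: pos=(0,0), heading=0, pen down
REPEAT 6 [
  -- iteration 1/6 --
  FD 16: (0,0) -> (16,0) [heading=0, draw]
  LT 60: heading 0 -> 60
  LT 180: heading 60 -> 240
  BK 10: (16,0) -> (21,8.66) [heading=240, draw]
  -- iteration 2/6 --
  FD 16: (21,8.66) -> (13,-5.196) [heading=240, draw]
  LT 60: heading 240 -> 300
  LT 180: heading 300 -> 120
  BK 10: (13,-5.196) -> (18,-13.856) [heading=120, draw]
  -- iteration 3/6 --
  FD 16: (18,-13.856) -> (10,0) [heading=120, draw]
  LT 60: heading 120 -> 180
  LT 180: heading 180 -> 0
  BK 10: (10,0) -> (0,0) [heading=0, draw]
  -- iteration 4/6 --
  FD 16: (0,0) -> (16,0) [heading=0, draw]
  LT 60: heading 0 -> 60
  LT 180: heading 60 -> 240
  BK 10: (16,0) -> (21,8.66) [heading=240, draw]
  -- iteration 5/6 --
  FD 16: (21,8.66) -> (13,-5.196) [heading=240, draw]
  LT 60: heading 240 -> 300
  LT 180: heading 300 -> 120
  BK 10: (13,-5.196) -> (18,-13.856) [heading=120, draw]
  -- iteration 6/6 --
  FD 16: (18,-13.856) -> (10,0) [heading=120, draw]
  LT 60: heading 120 -> 180
  LT 180: heading 180 -> 0
  BK 10: (10,0) -> (0,0) [heading=0, draw]
]
Final: pos=(0,0), heading=0, 12 segment(s) drawn

Start position: (0, 0)
Final position: (0, 0)
Distance = 0; < 1e-6 -> CLOSED

Answer: yes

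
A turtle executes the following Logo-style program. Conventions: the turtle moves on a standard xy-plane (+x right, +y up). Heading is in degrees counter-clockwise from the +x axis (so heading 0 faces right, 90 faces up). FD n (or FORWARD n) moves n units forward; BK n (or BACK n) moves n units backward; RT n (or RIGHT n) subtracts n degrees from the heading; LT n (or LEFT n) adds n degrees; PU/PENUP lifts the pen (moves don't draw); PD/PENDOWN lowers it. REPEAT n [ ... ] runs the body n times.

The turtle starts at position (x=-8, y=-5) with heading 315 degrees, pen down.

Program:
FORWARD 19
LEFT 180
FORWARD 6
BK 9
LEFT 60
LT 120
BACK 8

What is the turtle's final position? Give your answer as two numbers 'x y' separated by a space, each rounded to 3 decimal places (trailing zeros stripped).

Answer: 1.899 -14.899

Derivation:
Executing turtle program step by step:
Start: pos=(-8,-5), heading=315, pen down
FD 19: (-8,-5) -> (5.435,-18.435) [heading=315, draw]
LT 180: heading 315 -> 135
FD 6: (5.435,-18.435) -> (1.192,-14.192) [heading=135, draw]
BK 9: (1.192,-14.192) -> (7.556,-20.556) [heading=135, draw]
LT 60: heading 135 -> 195
LT 120: heading 195 -> 315
BK 8: (7.556,-20.556) -> (1.899,-14.899) [heading=315, draw]
Final: pos=(1.899,-14.899), heading=315, 4 segment(s) drawn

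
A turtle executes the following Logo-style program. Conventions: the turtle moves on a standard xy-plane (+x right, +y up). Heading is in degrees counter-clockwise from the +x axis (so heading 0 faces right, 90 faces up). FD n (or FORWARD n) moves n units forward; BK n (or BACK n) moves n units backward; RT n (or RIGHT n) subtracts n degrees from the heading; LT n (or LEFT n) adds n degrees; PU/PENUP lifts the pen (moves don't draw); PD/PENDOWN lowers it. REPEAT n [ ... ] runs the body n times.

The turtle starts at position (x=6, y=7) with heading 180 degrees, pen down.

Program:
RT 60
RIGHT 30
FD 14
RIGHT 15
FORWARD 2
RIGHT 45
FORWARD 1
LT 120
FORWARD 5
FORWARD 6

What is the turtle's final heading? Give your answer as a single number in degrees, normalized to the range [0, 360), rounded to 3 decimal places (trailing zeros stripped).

Executing turtle program step by step:
Start: pos=(6,7), heading=180, pen down
RT 60: heading 180 -> 120
RT 30: heading 120 -> 90
FD 14: (6,7) -> (6,21) [heading=90, draw]
RT 15: heading 90 -> 75
FD 2: (6,21) -> (6.518,22.932) [heading=75, draw]
RT 45: heading 75 -> 30
FD 1: (6.518,22.932) -> (7.384,23.432) [heading=30, draw]
LT 120: heading 30 -> 150
FD 5: (7.384,23.432) -> (3.054,25.932) [heading=150, draw]
FD 6: (3.054,25.932) -> (-2.143,28.932) [heading=150, draw]
Final: pos=(-2.143,28.932), heading=150, 5 segment(s) drawn

Answer: 150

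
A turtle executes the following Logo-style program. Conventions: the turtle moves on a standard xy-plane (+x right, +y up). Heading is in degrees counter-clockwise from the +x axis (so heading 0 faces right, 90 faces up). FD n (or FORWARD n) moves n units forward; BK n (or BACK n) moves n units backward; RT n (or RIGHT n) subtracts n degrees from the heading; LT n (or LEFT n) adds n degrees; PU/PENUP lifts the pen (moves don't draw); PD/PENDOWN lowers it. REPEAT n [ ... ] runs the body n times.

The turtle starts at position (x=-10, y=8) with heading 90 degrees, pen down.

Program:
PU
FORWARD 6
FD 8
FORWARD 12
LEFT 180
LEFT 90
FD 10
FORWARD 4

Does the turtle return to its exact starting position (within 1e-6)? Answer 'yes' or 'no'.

Answer: no

Derivation:
Executing turtle program step by step:
Start: pos=(-10,8), heading=90, pen down
PU: pen up
FD 6: (-10,8) -> (-10,14) [heading=90, move]
FD 8: (-10,14) -> (-10,22) [heading=90, move]
FD 12: (-10,22) -> (-10,34) [heading=90, move]
LT 180: heading 90 -> 270
LT 90: heading 270 -> 0
FD 10: (-10,34) -> (0,34) [heading=0, move]
FD 4: (0,34) -> (4,34) [heading=0, move]
Final: pos=(4,34), heading=0, 0 segment(s) drawn

Start position: (-10, 8)
Final position: (4, 34)
Distance = 29.53; >= 1e-6 -> NOT closed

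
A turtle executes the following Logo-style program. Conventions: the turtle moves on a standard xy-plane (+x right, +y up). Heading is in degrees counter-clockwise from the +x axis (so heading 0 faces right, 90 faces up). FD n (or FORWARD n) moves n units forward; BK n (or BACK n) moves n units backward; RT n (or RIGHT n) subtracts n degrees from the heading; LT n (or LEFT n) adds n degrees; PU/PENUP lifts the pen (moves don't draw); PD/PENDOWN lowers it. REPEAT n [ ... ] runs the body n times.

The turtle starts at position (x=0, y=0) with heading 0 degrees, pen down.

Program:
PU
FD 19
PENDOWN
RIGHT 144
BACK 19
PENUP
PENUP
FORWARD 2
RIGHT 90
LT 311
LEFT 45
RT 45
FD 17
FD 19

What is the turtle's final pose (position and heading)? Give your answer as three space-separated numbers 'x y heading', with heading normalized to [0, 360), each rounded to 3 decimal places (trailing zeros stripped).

Answer: 40.852 45.07 77

Derivation:
Executing turtle program step by step:
Start: pos=(0,0), heading=0, pen down
PU: pen up
FD 19: (0,0) -> (19,0) [heading=0, move]
PD: pen down
RT 144: heading 0 -> 216
BK 19: (19,0) -> (34.371,11.168) [heading=216, draw]
PU: pen up
PU: pen up
FD 2: (34.371,11.168) -> (32.753,9.992) [heading=216, move]
RT 90: heading 216 -> 126
LT 311: heading 126 -> 77
LT 45: heading 77 -> 122
RT 45: heading 122 -> 77
FD 17: (32.753,9.992) -> (36.577,26.557) [heading=77, move]
FD 19: (36.577,26.557) -> (40.852,45.07) [heading=77, move]
Final: pos=(40.852,45.07), heading=77, 1 segment(s) drawn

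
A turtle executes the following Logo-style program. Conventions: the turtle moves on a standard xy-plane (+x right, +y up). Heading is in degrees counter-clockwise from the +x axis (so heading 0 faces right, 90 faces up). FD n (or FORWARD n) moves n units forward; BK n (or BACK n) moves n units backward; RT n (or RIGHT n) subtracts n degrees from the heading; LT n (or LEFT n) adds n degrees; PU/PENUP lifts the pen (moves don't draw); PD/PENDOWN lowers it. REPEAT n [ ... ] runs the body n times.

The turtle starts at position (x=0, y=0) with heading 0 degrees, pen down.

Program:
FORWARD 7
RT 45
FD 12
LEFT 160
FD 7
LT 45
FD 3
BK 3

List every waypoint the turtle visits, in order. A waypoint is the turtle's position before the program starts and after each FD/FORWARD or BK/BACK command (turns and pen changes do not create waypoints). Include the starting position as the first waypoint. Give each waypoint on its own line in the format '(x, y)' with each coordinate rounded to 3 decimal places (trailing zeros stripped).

Executing turtle program step by step:
Start: pos=(0,0), heading=0, pen down
FD 7: (0,0) -> (7,0) [heading=0, draw]
RT 45: heading 0 -> 315
FD 12: (7,0) -> (15.485,-8.485) [heading=315, draw]
LT 160: heading 315 -> 115
FD 7: (15.485,-8.485) -> (12.527,-2.141) [heading=115, draw]
LT 45: heading 115 -> 160
FD 3: (12.527,-2.141) -> (9.708,-1.115) [heading=160, draw]
BK 3: (9.708,-1.115) -> (12.527,-2.141) [heading=160, draw]
Final: pos=(12.527,-2.141), heading=160, 5 segment(s) drawn
Waypoints (6 total):
(0, 0)
(7, 0)
(15.485, -8.485)
(12.527, -2.141)
(9.708, -1.115)
(12.527, -2.141)

Answer: (0, 0)
(7, 0)
(15.485, -8.485)
(12.527, -2.141)
(9.708, -1.115)
(12.527, -2.141)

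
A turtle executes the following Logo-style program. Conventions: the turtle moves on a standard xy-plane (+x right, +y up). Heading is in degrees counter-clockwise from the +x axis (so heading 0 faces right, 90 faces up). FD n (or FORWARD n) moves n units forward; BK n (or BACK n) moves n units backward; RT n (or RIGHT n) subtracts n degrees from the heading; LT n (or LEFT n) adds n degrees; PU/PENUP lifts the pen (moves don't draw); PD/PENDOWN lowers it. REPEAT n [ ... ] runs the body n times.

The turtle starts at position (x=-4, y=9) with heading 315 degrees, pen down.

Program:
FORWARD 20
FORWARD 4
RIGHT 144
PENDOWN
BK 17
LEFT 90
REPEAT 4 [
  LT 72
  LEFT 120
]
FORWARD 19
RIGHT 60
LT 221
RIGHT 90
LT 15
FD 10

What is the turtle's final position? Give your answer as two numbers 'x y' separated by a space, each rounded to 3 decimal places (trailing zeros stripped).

Executing turtle program step by step:
Start: pos=(-4,9), heading=315, pen down
FD 20: (-4,9) -> (10.142,-5.142) [heading=315, draw]
FD 4: (10.142,-5.142) -> (12.971,-7.971) [heading=315, draw]
RT 144: heading 315 -> 171
PD: pen down
BK 17: (12.971,-7.971) -> (29.761,-10.63) [heading=171, draw]
LT 90: heading 171 -> 261
REPEAT 4 [
  -- iteration 1/4 --
  LT 72: heading 261 -> 333
  LT 120: heading 333 -> 93
  -- iteration 2/4 --
  LT 72: heading 93 -> 165
  LT 120: heading 165 -> 285
  -- iteration 3/4 --
  LT 72: heading 285 -> 357
  LT 120: heading 357 -> 117
  -- iteration 4/4 --
  LT 72: heading 117 -> 189
  LT 120: heading 189 -> 309
]
FD 19: (29.761,-10.63) -> (41.718,-25.396) [heading=309, draw]
RT 60: heading 309 -> 249
LT 221: heading 249 -> 110
RT 90: heading 110 -> 20
LT 15: heading 20 -> 35
FD 10: (41.718,-25.396) -> (49.91,-19.66) [heading=35, draw]
Final: pos=(49.91,-19.66), heading=35, 5 segment(s) drawn

Answer: 49.91 -19.66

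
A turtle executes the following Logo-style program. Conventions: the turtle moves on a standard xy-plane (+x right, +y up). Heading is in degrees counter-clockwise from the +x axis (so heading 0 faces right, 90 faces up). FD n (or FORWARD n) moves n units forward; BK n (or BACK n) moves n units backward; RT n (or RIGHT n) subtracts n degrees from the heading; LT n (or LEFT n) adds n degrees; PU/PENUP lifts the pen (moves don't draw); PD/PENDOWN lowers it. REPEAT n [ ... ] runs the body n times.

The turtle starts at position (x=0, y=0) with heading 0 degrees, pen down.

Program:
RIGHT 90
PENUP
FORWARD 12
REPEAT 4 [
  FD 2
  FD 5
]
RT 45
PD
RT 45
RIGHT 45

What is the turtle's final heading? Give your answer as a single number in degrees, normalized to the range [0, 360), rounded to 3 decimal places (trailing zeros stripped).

Answer: 135

Derivation:
Executing turtle program step by step:
Start: pos=(0,0), heading=0, pen down
RT 90: heading 0 -> 270
PU: pen up
FD 12: (0,0) -> (0,-12) [heading=270, move]
REPEAT 4 [
  -- iteration 1/4 --
  FD 2: (0,-12) -> (0,-14) [heading=270, move]
  FD 5: (0,-14) -> (0,-19) [heading=270, move]
  -- iteration 2/4 --
  FD 2: (0,-19) -> (0,-21) [heading=270, move]
  FD 5: (0,-21) -> (0,-26) [heading=270, move]
  -- iteration 3/4 --
  FD 2: (0,-26) -> (0,-28) [heading=270, move]
  FD 5: (0,-28) -> (0,-33) [heading=270, move]
  -- iteration 4/4 --
  FD 2: (0,-33) -> (0,-35) [heading=270, move]
  FD 5: (0,-35) -> (0,-40) [heading=270, move]
]
RT 45: heading 270 -> 225
PD: pen down
RT 45: heading 225 -> 180
RT 45: heading 180 -> 135
Final: pos=(0,-40), heading=135, 0 segment(s) drawn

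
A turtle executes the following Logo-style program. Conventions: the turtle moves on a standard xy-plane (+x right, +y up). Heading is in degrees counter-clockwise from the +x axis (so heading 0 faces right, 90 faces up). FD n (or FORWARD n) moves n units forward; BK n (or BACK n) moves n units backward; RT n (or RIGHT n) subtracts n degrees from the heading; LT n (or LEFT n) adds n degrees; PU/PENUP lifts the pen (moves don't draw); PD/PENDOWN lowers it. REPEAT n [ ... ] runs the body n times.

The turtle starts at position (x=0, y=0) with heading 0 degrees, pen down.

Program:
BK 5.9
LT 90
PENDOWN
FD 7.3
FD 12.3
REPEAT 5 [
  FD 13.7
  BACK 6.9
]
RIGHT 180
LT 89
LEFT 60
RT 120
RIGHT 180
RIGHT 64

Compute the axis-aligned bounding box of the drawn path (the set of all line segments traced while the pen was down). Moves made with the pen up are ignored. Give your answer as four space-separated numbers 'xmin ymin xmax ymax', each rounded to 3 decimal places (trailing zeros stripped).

Answer: -5.9 0 0 60.5

Derivation:
Executing turtle program step by step:
Start: pos=(0,0), heading=0, pen down
BK 5.9: (0,0) -> (-5.9,0) [heading=0, draw]
LT 90: heading 0 -> 90
PD: pen down
FD 7.3: (-5.9,0) -> (-5.9,7.3) [heading=90, draw]
FD 12.3: (-5.9,7.3) -> (-5.9,19.6) [heading=90, draw]
REPEAT 5 [
  -- iteration 1/5 --
  FD 13.7: (-5.9,19.6) -> (-5.9,33.3) [heading=90, draw]
  BK 6.9: (-5.9,33.3) -> (-5.9,26.4) [heading=90, draw]
  -- iteration 2/5 --
  FD 13.7: (-5.9,26.4) -> (-5.9,40.1) [heading=90, draw]
  BK 6.9: (-5.9,40.1) -> (-5.9,33.2) [heading=90, draw]
  -- iteration 3/5 --
  FD 13.7: (-5.9,33.2) -> (-5.9,46.9) [heading=90, draw]
  BK 6.9: (-5.9,46.9) -> (-5.9,40) [heading=90, draw]
  -- iteration 4/5 --
  FD 13.7: (-5.9,40) -> (-5.9,53.7) [heading=90, draw]
  BK 6.9: (-5.9,53.7) -> (-5.9,46.8) [heading=90, draw]
  -- iteration 5/5 --
  FD 13.7: (-5.9,46.8) -> (-5.9,60.5) [heading=90, draw]
  BK 6.9: (-5.9,60.5) -> (-5.9,53.6) [heading=90, draw]
]
RT 180: heading 90 -> 270
LT 89: heading 270 -> 359
LT 60: heading 359 -> 59
RT 120: heading 59 -> 299
RT 180: heading 299 -> 119
RT 64: heading 119 -> 55
Final: pos=(-5.9,53.6), heading=55, 13 segment(s) drawn

Segment endpoints: x in {-5.9, -5.9, -5.9, -5.9, -5.9, -5.9, -5.9, -5.9, 0}, y in {0, 7.3, 19.6, 26.4, 33.2, 33.3, 40, 40.1, 46.8, 46.9, 53.6, 53.7, 60.5}
xmin=-5.9, ymin=0, xmax=0, ymax=60.5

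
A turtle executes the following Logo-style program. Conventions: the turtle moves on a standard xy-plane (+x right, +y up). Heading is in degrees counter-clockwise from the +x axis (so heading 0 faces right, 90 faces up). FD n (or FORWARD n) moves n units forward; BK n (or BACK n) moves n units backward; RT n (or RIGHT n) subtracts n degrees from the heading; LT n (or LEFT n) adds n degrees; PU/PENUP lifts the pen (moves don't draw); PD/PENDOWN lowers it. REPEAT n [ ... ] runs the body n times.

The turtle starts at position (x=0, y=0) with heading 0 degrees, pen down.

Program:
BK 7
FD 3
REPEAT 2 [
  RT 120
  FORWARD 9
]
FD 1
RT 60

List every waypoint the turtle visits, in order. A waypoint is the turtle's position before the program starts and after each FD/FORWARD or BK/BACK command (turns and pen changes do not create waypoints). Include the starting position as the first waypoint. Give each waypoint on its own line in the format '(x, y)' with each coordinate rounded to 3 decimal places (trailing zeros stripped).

Executing turtle program step by step:
Start: pos=(0,0), heading=0, pen down
BK 7: (0,0) -> (-7,0) [heading=0, draw]
FD 3: (-7,0) -> (-4,0) [heading=0, draw]
REPEAT 2 [
  -- iteration 1/2 --
  RT 120: heading 0 -> 240
  FD 9: (-4,0) -> (-8.5,-7.794) [heading=240, draw]
  -- iteration 2/2 --
  RT 120: heading 240 -> 120
  FD 9: (-8.5,-7.794) -> (-13,0) [heading=120, draw]
]
FD 1: (-13,0) -> (-13.5,0.866) [heading=120, draw]
RT 60: heading 120 -> 60
Final: pos=(-13.5,0.866), heading=60, 5 segment(s) drawn
Waypoints (6 total):
(0, 0)
(-7, 0)
(-4, 0)
(-8.5, -7.794)
(-13, 0)
(-13.5, 0.866)

Answer: (0, 0)
(-7, 0)
(-4, 0)
(-8.5, -7.794)
(-13, 0)
(-13.5, 0.866)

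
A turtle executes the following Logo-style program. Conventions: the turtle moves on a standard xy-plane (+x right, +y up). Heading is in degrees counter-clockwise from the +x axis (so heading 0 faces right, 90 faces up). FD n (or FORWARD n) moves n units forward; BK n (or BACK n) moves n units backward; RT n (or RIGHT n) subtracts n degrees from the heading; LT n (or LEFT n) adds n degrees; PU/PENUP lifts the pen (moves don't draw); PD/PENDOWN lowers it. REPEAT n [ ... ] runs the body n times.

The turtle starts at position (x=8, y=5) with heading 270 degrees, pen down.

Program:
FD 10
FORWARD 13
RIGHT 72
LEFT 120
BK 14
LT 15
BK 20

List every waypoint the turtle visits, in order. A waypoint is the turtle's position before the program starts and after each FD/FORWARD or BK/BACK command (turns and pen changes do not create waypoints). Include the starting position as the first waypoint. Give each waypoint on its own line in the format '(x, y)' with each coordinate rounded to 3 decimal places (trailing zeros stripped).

Executing turtle program step by step:
Start: pos=(8,5), heading=270, pen down
FD 10: (8,5) -> (8,-5) [heading=270, draw]
FD 13: (8,-5) -> (8,-18) [heading=270, draw]
RT 72: heading 270 -> 198
LT 120: heading 198 -> 318
BK 14: (8,-18) -> (-2.404,-8.632) [heading=318, draw]
LT 15: heading 318 -> 333
BK 20: (-2.404,-8.632) -> (-20.224,0.448) [heading=333, draw]
Final: pos=(-20.224,0.448), heading=333, 4 segment(s) drawn
Waypoints (5 total):
(8, 5)
(8, -5)
(8, -18)
(-2.404, -8.632)
(-20.224, 0.448)

Answer: (8, 5)
(8, -5)
(8, -18)
(-2.404, -8.632)
(-20.224, 0.448)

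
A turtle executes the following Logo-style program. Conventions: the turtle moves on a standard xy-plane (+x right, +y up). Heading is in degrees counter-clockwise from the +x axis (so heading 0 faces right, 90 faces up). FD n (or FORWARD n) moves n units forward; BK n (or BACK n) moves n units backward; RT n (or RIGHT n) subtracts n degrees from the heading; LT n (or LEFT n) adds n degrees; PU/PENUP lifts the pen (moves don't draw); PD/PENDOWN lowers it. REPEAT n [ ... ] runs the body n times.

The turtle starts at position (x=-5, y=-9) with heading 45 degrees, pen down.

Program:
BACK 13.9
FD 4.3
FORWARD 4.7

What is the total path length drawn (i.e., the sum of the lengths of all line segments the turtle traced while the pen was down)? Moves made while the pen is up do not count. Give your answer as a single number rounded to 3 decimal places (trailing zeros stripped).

Executing turtle program step by step:
Start: pos=(-5,-9), heading=45, pen down
BK 13.9: (-5,-9) -> (-14.829,-18.829) [heading=45, draw]
FD 4.3: (-14.829,-18.829) -> (-11.788,-15.788) [heading=45, draw]
FD 4.7: (-11.788,-15.788) -> (-8.465,-12.465) [heading=45, draw]
Final: pos=(-8.465,-12.465), heading=45, 3 segment(s) drawn

Segment lengths:
  seg 1: (-5,-9) -> (-14.829,-18.829), length = 13.9
  seg 2: (-14.829,-18.829) -> (-11.788,-15.788), length = 4.3
  seg 3: (-11.788,-15.788) -> (-8.465,-12.465), length = 4.7
Total = 22.9

Answer: 22.9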